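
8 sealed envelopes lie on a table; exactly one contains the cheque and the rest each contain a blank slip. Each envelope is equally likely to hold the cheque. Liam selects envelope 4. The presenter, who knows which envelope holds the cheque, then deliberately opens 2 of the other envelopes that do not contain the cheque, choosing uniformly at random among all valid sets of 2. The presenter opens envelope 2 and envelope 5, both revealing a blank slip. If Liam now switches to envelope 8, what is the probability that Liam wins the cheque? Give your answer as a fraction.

7/40

Consider each possible location of the cheque in turn.
If it is in any of envelopes 1, 3, 6, 7, and 8 (prior 1/8 each): the presenter has 15 equally likely choices, so probability 1/15; weight (1/8)·(1/15) = 1/120 each.
If it is in either of envelopes 2 and 5 (prior 1/8 each): that envelope was opened and seen not to hold the prize — ruled out; weight (1/8)·0 = 0 each.
If it is in envelope 4 (prior 1/8): the presenter has 21 equally likely choices, so probability 1/21; weight (1/8)·(1/21) = 1/168.
The weights sum to 1/21.
So P(the cheque in envelope 8 | the presenter opened envelope 2 and envelope 5) = (1/120) / (1/21) = 7/40.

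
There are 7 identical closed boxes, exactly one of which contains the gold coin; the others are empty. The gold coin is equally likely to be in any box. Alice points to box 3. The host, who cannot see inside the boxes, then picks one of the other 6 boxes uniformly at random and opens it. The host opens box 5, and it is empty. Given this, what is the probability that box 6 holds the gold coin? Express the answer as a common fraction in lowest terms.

Condition on the true location of the gold coin.
If it is in any of boxes 1, 2, 3, 4, 6, and 7 (prior 1/7 each): the host picks box 5 with probability 1/6 regardless, and it is not the prize; weight (1/7)·(1/6) = 1/42 each.
If it is in box 5 (prior 1/7): the host opened box 5, so this case is ruled out; weight (1/7)·0 = 0.
The weights sum to 1/7.
So P(the gold coin in box 6 | the host opened box 5) = (1/42) / (1/7) = 1/6.

1/6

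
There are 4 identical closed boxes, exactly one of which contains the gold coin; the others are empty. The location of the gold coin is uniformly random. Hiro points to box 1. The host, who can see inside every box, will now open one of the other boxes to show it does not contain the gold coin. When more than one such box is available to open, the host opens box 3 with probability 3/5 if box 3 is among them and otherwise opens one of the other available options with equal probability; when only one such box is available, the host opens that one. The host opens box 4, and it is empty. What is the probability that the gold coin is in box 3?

5/11

Condition on the true location of the gold coin.
If it is in box 1 (prior 1/4): box 3 is available but not opened; box 4 gets probability (1 − 3/5)/2 = 1/5; weight (1/4)·(1/5) = 1/20.
If it is in box 2 (prior 1/4): box 3 is available but not opened, probability 2/5; weight (1/4)·(2/5) = 1/10.
If it is in box 3 (prior 1/4): box 3 holds the prize so is unavailable; the host chooses uniformly among the 2 others, probability 1/2; weight (1/4)·(1/2) = 1/8.
If it is in box 4 (prior 1/4): the host opened box 4, so this case is ruled out; weight (1/4)·0 = 0.
The weights sum to 11/40.
So P(the gold coin in box 3 | the host opened box 4) = (1/8) / (11/40) = 5/11.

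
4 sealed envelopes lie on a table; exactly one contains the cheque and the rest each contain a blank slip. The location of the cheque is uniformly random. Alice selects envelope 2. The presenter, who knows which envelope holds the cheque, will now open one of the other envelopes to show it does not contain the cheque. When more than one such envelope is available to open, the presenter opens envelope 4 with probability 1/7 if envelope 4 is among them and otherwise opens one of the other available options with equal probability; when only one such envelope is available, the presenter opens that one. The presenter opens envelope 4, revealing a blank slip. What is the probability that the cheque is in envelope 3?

1/3

Apply Bayes' rule, conditioning on where the cheque actually is.
If it is in any of envelopes 1, 2, and 3 (prior 1/4 each): envelope 4 is available, opened with probability 1/7; weight (1/4)·(1/7) = 1/28 each.
If it is in envelope 4 (prior 1/4): the presenter opened envelope 4, so this case is ruled out; weight (1/4)·0 = 0.
The weights sum to 3/28.
So P(the cheque in envelope 3 | the presenter opened envelope 4) = (1/28) / (3/28) = 1/3.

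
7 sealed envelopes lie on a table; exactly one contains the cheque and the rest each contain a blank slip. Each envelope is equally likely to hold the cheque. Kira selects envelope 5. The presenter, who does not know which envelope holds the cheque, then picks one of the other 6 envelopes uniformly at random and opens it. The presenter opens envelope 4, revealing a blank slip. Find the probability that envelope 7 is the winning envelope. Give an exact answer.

Because the presenter chose which envelope to open without knowing where the cheque is, the choice is independent of the prize location. Learning that envelope 4 does not hold the cheque simply rules out that one location and leaves the remaining 6 envelopes still equally likely by symmetry.
So P(the cheque in envelope 7) = 1/6.

1/6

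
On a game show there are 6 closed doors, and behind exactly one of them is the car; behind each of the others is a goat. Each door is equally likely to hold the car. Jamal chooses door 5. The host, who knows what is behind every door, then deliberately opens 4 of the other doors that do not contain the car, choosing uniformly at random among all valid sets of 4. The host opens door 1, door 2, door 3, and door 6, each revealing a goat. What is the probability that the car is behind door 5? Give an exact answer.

1/6

Condition on the true location of the car.
If it is behind any of doors 1, 2, 3, and 6 (prior 1/6 each): that door was opened and seen not to hold the prize — ruled out; weight (1/6)·0 = 0 each.
If it is behind door 4 (prior 1/6): the host has no choice, probability 1; weight (1/6)·1 = 1/6.
If it is behind door 5 (prior 1/6): the host has 5 equally likely choices, so probability 1/5; weight (1/6)·(1/5) = 1/30.
The weights sum to 1/5.
So P(the car behind door 5 | the host opened door 1, door 2, door 3, and door 6) = (1/30) / (1/5) = 1/6.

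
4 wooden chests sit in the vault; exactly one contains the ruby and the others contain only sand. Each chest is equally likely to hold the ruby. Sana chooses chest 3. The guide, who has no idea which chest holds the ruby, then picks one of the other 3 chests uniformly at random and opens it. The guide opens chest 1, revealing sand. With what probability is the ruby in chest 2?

1/3

Because the guide chose which chest to open without knowing where the ruby is, the choice is independent of the prize location. Learning that chest 1 does not hold the ruby simply rules out that one location and leaves the remaining 3 chests still equally likely by symmetry.
So P(the ruby in chest 2) = 1/3.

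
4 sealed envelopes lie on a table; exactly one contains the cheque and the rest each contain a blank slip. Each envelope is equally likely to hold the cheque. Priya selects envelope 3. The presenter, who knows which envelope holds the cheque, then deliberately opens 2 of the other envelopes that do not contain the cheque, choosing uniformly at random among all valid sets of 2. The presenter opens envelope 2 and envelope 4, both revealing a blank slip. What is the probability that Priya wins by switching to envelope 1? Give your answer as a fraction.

3/4

Consider each possible location of the cheque in turn.
If it is in envelope 1 (prior 1/4): the presenter has no choice, probability 1; weight (1/4)·1 = 1/4.
If it is in either of envelopes 2 and 4 (prior 1/4 each): that envelope was opened and seen not to hold the prize — ruled out; weight (1/4)·0 = 0 each.
If it is in envelope 3 (prior 1/4): the presenter has 3 equally likely choices, so probability 1/3; weight (1/4)·(1/3) = 1/12.
The weights sum to 1/3.
So P(the cheque in envelope 1 | the presenter opened envelope 2 and envelope 4) = (1/4) / (1/3) = 3/4.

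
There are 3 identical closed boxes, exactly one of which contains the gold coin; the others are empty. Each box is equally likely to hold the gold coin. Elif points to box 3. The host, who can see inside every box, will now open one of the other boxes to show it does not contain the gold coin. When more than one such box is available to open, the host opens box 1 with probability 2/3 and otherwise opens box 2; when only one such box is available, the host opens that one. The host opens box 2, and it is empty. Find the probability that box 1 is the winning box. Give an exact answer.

Consider each possible location of the gold coin in turn.
If it is in box 1 (prior 1/3): only box 2 is available, probability 1; weight (1/3)·1 = 1/3.
If it is in box 2 (prior 1/3): the host opened box 2, so this case is ruled out; weight (1/3)·0 = 0.
If it is in box 3 (prior 1/3): box 1 is available but not opened, probability 1/3; weight (1/3)·(1/3) = 1/9.
The weights sum to 4/9.
So P(the gold coin in box 1 | the host opened box 2) = (1/3) / (4/9) = 3/4.

3/4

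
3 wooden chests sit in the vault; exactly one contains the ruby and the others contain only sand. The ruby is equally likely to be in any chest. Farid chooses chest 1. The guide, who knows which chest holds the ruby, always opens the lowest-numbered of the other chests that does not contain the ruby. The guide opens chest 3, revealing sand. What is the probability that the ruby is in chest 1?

Apply Bayes' rule, conditioning on where the ruby actually is.
If it is in chest 1 (prior 1/3): the guide would have opened chest 2 instead, probability 0; weight (1/3)·0 = 0.
If it is in chest 2 (prior 1/3): chest 3 is the lowest-numbered option available, probability 1; weight (1/3)·1 = 1/3.
If it is in chest 3 (prior 1/3): the guide opened chest 3, so this case is ruled out; weight (1/3)·0 = 0.
The weights sum to 1/3.
So P(the ruby in chest 1 | the guide opened chest 3) = 0 / (1/3) = 0.

0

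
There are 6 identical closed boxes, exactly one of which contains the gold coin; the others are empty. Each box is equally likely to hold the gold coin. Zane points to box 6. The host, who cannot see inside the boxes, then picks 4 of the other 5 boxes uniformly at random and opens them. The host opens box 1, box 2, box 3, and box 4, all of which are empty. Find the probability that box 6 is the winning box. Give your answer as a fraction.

Condition on the true location of the gold coin.
If it is in any of boxes 1, 2, 3, and 4 (prior 1/6 each): that box was opened and seen not to hold the prize — ruled out; weight (1/6)·0 = 0 each.
If it is in either of boxes 5 and 6 (prior 1/6 each): the host picks exactly this set with probability 1/5 regardless, and none is the prize; weight (1/6)·(1/5) = 1/30 each.
The weights sum to 1/15.
So P(the gold coin in box 6 | the host opened box 1, box 2, box 3, and box 4) = (1/30) / (1/15) = 1/2.

1/2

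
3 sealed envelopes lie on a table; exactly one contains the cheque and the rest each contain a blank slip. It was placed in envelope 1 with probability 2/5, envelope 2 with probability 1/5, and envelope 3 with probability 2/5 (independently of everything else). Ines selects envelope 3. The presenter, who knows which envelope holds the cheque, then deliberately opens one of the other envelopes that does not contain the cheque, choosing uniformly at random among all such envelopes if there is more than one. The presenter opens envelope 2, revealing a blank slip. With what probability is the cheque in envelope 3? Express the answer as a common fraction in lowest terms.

Consider each possible location of the cheque in turn.
If it is in envelope 1 (prior 2/5): the presenter has no choice, probability 1; weight (2/5)·1 = 2/5.
If it is in envelope 2 (prior 1/5): the presenter opened envelope 2, so this case is ruled out; weight (1/5)·0 = 0.
If it is in envelope 3 (prior 2/5): the presenter has 2 equally likely choices, so probability 1/2; weight (2/5)·(1/2) = 1/5.
The weights sum to 3/5.
So P(the cheque in envelope 3 | the presenter opened envelope 2) = (1/5) / (3/5) = 1/3.

1/3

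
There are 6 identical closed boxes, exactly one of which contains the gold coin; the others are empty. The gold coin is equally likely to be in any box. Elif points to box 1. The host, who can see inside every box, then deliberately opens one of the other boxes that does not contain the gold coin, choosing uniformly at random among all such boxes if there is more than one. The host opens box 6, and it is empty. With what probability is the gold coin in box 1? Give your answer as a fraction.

Apply Bayes' rule, conditioning on where the gold coin actually is.
If it is in box 1 (prior 1/6): the host has 5 equally likely choices, so probability 1/5; weight (1/6)·(1/5) = 1/30.
If it is in any of boxes 2, 3, 4, and 5 (prior 1/6 each): the host has 4 equally likely choices, so probability 1/4; weight (1/6)·(1/4) = 1/24 each.
If it is in box 6 (prior 1/6): the host opened box 6, so this case is ruled out; weight (1/6)·0 = 0.
The weights sum to 1/5.
So P(the gold coin in box 1 | the host opened box 6) = (1/30) / (1/5) = 1/6.

1/6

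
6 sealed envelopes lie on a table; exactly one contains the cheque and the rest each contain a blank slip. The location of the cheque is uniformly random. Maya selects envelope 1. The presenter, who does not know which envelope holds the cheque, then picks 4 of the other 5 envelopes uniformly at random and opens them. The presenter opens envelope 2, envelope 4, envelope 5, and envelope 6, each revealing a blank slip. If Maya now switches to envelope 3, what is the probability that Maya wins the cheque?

1/2

Consider each possible location of the cheque in turn.
If it is in either of envelopes 1 and 3 (prior 1/6 each): the presenter picks exactly this set with probability 1/5 regardless, and none is the prize; weight (1/6)·(1/5) = 1/30 each.
If it is in any of envelopes 2, 4, 5, and 6 (prior 1/6 each): that envelope was opened and seen not to hold the prize — ruled out; weight (1/6)·0 = 0 each.
The weights sum to 1/15.
So P(the cheque in envelope 3 | the presenter opened envelope 2, envelope 4, envelope 5, and envelope 6) = (1/30) / (1/15) = 1/2.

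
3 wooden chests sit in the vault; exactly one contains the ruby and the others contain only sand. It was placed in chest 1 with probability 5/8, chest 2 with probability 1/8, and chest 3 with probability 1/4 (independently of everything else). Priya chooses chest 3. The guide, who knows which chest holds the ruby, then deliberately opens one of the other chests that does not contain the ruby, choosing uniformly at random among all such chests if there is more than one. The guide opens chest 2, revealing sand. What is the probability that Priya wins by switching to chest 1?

5/6

Consider each possible location of the ruby in turn.
If it is in chest 1 (prior 5/8): the guide has no choice, probability 1; weight (5/8)·1 = 5/8.
If it is in chest 2 (prior 1/8): the guide opened chest 2, so this case is ruled out; weight (1/8)·0 = 0.
If it is in chest 3 (prior 1/4): the guide has 2 equally likely choices, so probability 1/2; weight (1/4)·(1/2) = 1/8.
The weights sum to 3/4.
So P(the ruby in chest 1 | the guide opened chest 2) = (5/8) / (3/4) = 5/6.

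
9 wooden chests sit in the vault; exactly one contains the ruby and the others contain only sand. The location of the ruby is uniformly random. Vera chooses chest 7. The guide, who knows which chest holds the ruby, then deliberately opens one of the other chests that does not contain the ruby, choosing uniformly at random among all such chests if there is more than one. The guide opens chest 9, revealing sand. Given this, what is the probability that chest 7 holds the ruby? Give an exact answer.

Apply Bayes' rule, conditioning on where the ruby actually is.
If it is in any of chests 1, 2, 3, 4, 5, 6, and 8 (prior 1/9 each): the guide has 7 equally likely choices, so probability 1/7; weight (1/9)·(1/7) = 1/63 each.
If it is in chest 7 (prior 1/9): the guide has 8 equally likely choices, so probability 1/8; weight (1/9)·(1/8) = 1/72.
If it is in chest 9 (prior 1/9): the guide opened chest 9, so this case is ruled out; weight (1/9)·0 = 0.
The weights sum to 1/8.
So P(the ruby in chest 7 | the guide opened chest 9) = (1/72) / (1/8) = 1/9.

1/9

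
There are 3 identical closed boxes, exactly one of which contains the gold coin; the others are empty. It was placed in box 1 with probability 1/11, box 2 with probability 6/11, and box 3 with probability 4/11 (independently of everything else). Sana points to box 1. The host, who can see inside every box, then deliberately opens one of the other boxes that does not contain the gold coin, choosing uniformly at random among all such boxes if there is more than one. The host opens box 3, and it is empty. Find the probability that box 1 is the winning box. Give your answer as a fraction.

Consider each possible location of the gold coin in turn.
If it is in box 1 (prior 1/11): the host has 2 equally likely choices, so probability 1/2; weight (1/11)·(1/2) = 1/22.
If it is in box 2 (prior 6/11): the host has no choice, probability 1; weight (6/11)·1 = 6/11.
If it is in box 3 (prior 4/11): the host opened box 3, so this case is ruled out; weight (4/11)·0 = 0.
The weights sum to 13/22.
So P(the gold coin in box 1 | the host opened box 3) = (1/22) / (13/22) = 1/13.

1/13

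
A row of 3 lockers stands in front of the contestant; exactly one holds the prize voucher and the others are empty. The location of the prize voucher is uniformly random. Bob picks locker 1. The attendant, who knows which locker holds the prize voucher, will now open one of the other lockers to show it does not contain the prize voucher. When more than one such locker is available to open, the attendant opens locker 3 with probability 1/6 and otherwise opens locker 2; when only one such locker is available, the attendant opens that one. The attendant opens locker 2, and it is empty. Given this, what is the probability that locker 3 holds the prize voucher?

6/11

Condition on the true location of the prize voucher.
If it is in locker 1 (prior 1/3): locker 3 is available but not opened, probability 5/6; weight (1/3)·(5/6) = 5/18.
If it is in locker 2 (prior 1/3): the attendant opened locker 2, so this case is ruled out; weight (1/3)·0 = 0.
If it is in locker 3 (prior 1/3): only locker 2 is available, probability 1; weight (1/3)·1 = 1/3.
The weights sum to 11/18.
So P(the prize voucher in locker 3 | the attendant opened locker 2) = (1/3) / (11/18) = 6/11.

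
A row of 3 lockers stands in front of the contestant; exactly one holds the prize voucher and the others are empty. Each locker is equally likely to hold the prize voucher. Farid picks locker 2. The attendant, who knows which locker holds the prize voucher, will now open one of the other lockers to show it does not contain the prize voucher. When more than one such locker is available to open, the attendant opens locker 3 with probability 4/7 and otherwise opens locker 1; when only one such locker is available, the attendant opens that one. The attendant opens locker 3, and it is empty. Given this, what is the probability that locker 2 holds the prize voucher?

4/11

Condition on the true location of the prize voucher.
If it is in locker 1 (prior 1/3): only locker 3 is available, probability 1; weight (1/3)·1 = 1/3.
If it is in locker 2 (prior 1/3): locker 3 is available, opened with probability 4/7; weight (1/3)·(4/7) = 4/21.
If it is in locker 3 (prior 1/3): the attendant opened locker 3, so this case is ruled out; weight (1/3)·0 = 0.
The weights sum to 11/21.
So P(the prize voucher in locker 2 | the attendant opened locker 3) = (4/21) / (11/21) = 4/11.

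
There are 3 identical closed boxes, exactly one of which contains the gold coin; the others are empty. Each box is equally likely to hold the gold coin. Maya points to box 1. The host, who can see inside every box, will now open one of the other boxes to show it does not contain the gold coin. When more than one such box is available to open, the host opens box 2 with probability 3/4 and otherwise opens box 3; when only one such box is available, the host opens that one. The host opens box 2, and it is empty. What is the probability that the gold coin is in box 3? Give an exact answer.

4/7

Apply Bayes' rule, conditioning on where the gold coin actually is.
If it is in box 1 (prior 1/3): box 2 is available, opened with probability 3/4; weight (1/3)·(3/4) = 1/4.
If it is in box 2 (prior 1/3): the host opened box 2, so this case is ruled out; weight (1/3)·0 = 0.
If it is in box 3 (prior 1/3): only box 2 is available, probability 1; weight (1/3)·1 = 1/3.
The weights sum to 7/12.
So P(the gold coin in box 3 | the host opened box 2) = (1/3) / (7/12) = 4/7.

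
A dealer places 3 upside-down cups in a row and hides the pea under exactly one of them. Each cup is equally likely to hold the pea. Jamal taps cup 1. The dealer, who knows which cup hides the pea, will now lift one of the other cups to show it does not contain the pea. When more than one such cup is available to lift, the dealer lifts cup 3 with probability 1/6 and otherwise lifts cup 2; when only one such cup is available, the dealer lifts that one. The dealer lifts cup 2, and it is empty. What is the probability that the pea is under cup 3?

6/11

Apply Bayes' rule, conditioning on where the pea actually is.
If it is under cup 1 (prior 1/3): cup 3 is available but not opened, probability 5/6; weight (1/3)·(5/6) = 5/18.
If it is under cup 2 (prior 1/3): the dealer opened cup 2, so this case is ruled out; weight (1/3)·0 = 0.
If it is under cup 3 (prior 1/3): only cup 2 is available, probability 1; weight (1/3)·1 = 1/3.
The weights sum to 11/18.
So P(the pea under cup 3 | the dealer opened cup 2) = (1/3) / (11/18) = 6/11.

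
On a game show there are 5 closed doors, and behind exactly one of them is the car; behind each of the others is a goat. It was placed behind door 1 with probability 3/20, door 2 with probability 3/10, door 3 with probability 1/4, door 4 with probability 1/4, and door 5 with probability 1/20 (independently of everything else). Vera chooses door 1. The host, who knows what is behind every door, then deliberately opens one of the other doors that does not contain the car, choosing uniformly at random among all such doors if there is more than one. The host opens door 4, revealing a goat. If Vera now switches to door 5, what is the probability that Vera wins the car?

4/57

Apply Bayes' rule, conditioning on where the car actually is.
If it is behind door 1 (prior 3/20): the host has 4 equally likely choices, so probability 1/4; weight (3/20)·(1/4) = 3/80.
If it is behind door 2 (prior 3/10): the host has 3 equally likely choices, so probability 1/3; weight (3/10)·(1/3) = 1/10.
If it is behind door 3 (prior 1/4): the host has 3 equally likely choices, so probability 1/3; weight (1/4)·(1/3) = 1/12.
If it is behind door 4 (prior 1/4): the host opened door 4, so this case is ruled out; weight (1/4)·0 = 0.
If it is behind door 5 (prior 1/20): the host has 3 equally likely choices, so probability 1/3; weight (1/20)·(1/3) = 1/60.
The weights sum to 19/80.
So P(the car behind door 5 | the host opened door 4) = (1/60) / (19/80) = 4/57.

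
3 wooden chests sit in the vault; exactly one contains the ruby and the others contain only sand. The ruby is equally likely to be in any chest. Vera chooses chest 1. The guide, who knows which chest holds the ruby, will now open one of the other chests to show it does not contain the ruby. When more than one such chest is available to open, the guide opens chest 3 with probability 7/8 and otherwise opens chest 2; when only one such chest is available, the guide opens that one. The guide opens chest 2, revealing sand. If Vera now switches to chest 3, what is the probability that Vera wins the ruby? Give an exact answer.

Consider each possible location of the ruby in turn.
If it is in chest 1 (prior 1/3): chest 3 is available but not opened, probability 1/8; weight (1/3)·(1/8) = 1/24.
If it is in chest 2 (prior 1/3): the guide opened chest 2, so this case is ruled out; weight (1/3)·0 = 0.
If it is in chest 3 (prior 1/3): only chest 2 is available, probability 1; weight (1/3)·1 = 1/3.
The weights sum to 3/8.
So P(the ruby in chest 3 | the guide opened chest 2) = (1/3) / (3/8) = 8/9.

8/9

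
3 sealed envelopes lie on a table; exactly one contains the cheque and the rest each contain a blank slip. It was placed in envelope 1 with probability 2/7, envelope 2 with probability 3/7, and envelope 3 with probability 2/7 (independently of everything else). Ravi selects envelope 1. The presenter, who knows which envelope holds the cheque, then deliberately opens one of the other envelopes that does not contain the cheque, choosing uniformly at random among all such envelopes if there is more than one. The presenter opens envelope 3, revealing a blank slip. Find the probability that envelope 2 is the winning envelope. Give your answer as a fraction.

3/4

Consider each possible location of the cheque in turn.
If it is in envelope 1 (prior 2/7): the presenter has 2 equally likely choices, so probability 1/2; weight (2/7)·(1/2) = 1/7.
If it is in envelope 2 (prior 3/7): the presenter has no choice, probability 1; weight (3/7)·1 = 3/7.
If it is in envelope 3 (prior 2/7): the presenter opened envelope 3, so this case is ruled out; weight (2/7)·0 = 0.
The weights sum to 4/7.
So P(the cheque in envelope 2 | the presenter opened envelope 3) = (3/7) / (4/7) = 3/4.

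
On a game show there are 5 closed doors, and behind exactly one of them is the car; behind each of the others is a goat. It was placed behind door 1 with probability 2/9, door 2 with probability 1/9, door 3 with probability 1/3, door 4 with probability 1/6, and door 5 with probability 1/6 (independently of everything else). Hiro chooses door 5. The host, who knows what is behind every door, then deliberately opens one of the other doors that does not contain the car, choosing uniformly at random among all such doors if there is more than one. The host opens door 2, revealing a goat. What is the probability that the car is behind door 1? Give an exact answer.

16/61

Consider each possible location of the car in turn.
If it is behind door 1 (prior 2/9): the host has 3 equally likely choices, so probability 1/3; weight (2/9)·(1/3) = 2/27.
If it is behind door 2 (prior 1/9): the host opened door 2, so this case is ruled out; weight (1/9)·0 = 0.
If it is behind door 3 (prior 1/3): the host has 3 equally likely choices, so probability 1/3; weight (1/3)·(1/3) = 1/9.
If it is behind door 4 (prior 1/6): the host has 3 equally likely choices, so probability 1/3; weight (1/6)·(1/3) = 1/18.
If it is behind door 5 (prior 1/6): the host has 4 equally likely choices, so probability 1/4; weight (1/6)·(1/4) = 1/24.
The weights sum to 61/216.
So P(the car behind door 1 | the host opened door 2) = (2/27) / (61/216) = 16/61.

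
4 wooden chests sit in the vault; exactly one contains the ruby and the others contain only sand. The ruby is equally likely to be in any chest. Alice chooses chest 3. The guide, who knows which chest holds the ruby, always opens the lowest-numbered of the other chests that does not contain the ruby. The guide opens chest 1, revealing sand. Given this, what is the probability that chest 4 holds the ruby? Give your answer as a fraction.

1/3

Consider each possible location of the ruby in turn.
If it is in chest 1 (prior 1/4): the guide opened chest 1, so this case is ruled out; weight (1/4)·0 = 0.
If it is in any of chests 2, 3, and 4 (prior 1/4 each): chest 1 is the lowest-numbered option available, probability 1; weight (1/4)·1 = 1/4 each.
The weights sum to 3/4.
So P(the ruby in chest 4 | the guide opened chest 1) = (1/4) / (3/4) = 1/3.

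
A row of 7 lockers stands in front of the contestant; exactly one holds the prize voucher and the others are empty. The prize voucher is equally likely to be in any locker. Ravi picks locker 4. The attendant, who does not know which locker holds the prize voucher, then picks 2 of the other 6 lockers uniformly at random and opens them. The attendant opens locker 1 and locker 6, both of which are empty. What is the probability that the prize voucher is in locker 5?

1/5

Because the attendant chose which lockers to open without knowing where the prize voucher is, the choice is independent of the prize location. Learning that none of the 2 opened lockers holds the prize voucher simply rules out those 2 locations and leaves the remaining 5 lockers still equally likely by symmetry.
So P(the prize voucher in locker 5) = 1/5.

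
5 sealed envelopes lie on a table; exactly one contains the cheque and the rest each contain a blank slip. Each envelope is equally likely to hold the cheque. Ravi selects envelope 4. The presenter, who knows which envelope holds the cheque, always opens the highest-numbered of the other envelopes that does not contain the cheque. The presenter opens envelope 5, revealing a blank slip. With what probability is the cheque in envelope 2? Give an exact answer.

1/4

Condition on the true location of the cheque.
If it is in any of envelopes 1, 2, 3, and 4 (prior 1/5 each): envelope 5 is the highest-numbered option available, probability 1; weight (1/5)·1 = 1/5 each.
If it is in envelope 5 (prior 1/5): the presenter opened envelope 5, so this case is ruled out; weight (1/5)·0 = 0.
The weights sum to 4/5.
So P(the cheque in envelope 2 | the presenter opened envelope 5) = (1/5) / (4/5) = 1/4.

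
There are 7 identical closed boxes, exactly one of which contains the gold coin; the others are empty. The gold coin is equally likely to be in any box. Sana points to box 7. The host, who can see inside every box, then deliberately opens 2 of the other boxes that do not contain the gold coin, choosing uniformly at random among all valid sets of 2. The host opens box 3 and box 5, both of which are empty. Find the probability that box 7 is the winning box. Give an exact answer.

1/7

Apply Bayes' rule, conditioning on where the gold coin actually is.
If it is in any of boxes 1, 2, 4, and 6 (prior 1/7 each): the host has 10 equally likely choices, so probability 1/10; weight (1/7)·(1/10) = 1/70 each.
If it is in either of boxes 3 and 5 (prior 1/7 each): that box was opened and seen not to hold the prize — ruled out; weight (1/7)·0 = 0 each.
If it is in box 7 (prior 1/7): the host has 15 equally likely choices, so probability 1/15; weight (1/7)·(1/15) = 1/105.
The weights sum to 1/15.
So P(the gold coin in box 7 | the host opened box 3 and box 5) = (1/105) / (1/15) = 1/7.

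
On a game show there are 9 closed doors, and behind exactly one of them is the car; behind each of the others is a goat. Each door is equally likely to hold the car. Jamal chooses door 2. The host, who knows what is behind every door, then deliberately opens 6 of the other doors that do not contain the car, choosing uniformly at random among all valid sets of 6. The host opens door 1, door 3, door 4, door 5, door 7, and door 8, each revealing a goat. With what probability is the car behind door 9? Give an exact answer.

4/9

Consider each possible location of the car in turn.
If it is behind any of doors 1, 3, 4, 5, 7, and 8 (prior 1/9 each): that door was opened and seen not to hold the prize — ruled out; weight (1/9)·0 = 0 each.
If it is behind door 2 (prior 1/9): the host has 28 equally likely choices, so probability 1/28; weight (1/9)·(1/28) = 1/252.
If it is behind either of doors 6 and 9 (prior 1/9 each): the host has 7 equally likely choices, so probability 1/7; weight (1/9)·(1/7) = 1/63 each.
The weights sum to 1/28.
So P(the car behind door 9 | the host opened door 1, door 3, door 4, door 5, door 7, and door 8) = (1/63) / (1/28) = 4/9.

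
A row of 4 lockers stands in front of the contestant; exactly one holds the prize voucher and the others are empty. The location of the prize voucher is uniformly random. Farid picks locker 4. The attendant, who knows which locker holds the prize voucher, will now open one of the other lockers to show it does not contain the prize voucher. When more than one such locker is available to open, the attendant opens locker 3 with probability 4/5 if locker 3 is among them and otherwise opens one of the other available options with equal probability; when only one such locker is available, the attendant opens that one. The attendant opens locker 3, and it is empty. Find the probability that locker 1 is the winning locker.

Condition on the true location of the prize voucher.
If it is in any of lockers 1, 2, and 4 (prior 1/4 each): locker 3 is available, opened with probability 4/5; weight (1/4)·(4/5) = 1/5 each.
If it is in locker 3 (prior 1/4): the attendant opened locker 3, so this case is ruled out; weight (1/4)·0 = 0.
The weights sum to 3/5.
So P(the prize voucher in locker 1 | the attendant opened locker 3) = (1/5) / (3/5) = 1/3.

1/3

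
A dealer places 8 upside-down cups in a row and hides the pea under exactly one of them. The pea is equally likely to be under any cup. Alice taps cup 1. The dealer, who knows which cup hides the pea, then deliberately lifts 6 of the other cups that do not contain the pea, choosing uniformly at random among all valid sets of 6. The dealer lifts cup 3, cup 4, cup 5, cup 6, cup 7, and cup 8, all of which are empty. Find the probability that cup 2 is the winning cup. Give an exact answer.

7/8

Consider each possible location of the pea in turn.
If it is under cup 1 (prior 1/8): the dealer has 7 equally likely choices, so probability 1/7; weight (1/8)·(1/7) = 1/56.
If it is under cup 2 (prior 1/8): the dealer has no choice, probability 1; weight (1/8)·1 = 1/8.
If it is under any of cups 3, 4, 5, 6, 7, and 8 (prior 1/8 each): that cup was opened and seen not to hold the prize — ruled out; weight (1/8)·0 = 0 each.
The weights sum to 1/7.
So P(the pea under cup 2 | the dealer opened cup 3, cup 4, cup 5, cup 6, cup 7, and cup 8) = (1/8) / (1/7) = 7/8.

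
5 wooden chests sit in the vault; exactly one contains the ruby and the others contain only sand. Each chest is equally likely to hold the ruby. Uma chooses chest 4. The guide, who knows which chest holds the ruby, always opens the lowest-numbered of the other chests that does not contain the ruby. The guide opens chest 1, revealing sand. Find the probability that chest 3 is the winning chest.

Apply Bayes' rule, conditioning on where the ruby actually is.
If it is in chest 1 (prior 1/5): the guide opened chest 1, so this case is ruled out; weight (1/5)·0 = 0.
If it is in any of chests 2, 3, 4, and 5 (prior 1/5 each): chest 1 is the lowest-numbered option available, probability 1; weight (1/5)·1 = 1/5 each.
The weights sum to 4/5.
So P(the ruby in chest 3 | the guide opened chest 1) = (1/5) / (4/5) = 1/4.

1/4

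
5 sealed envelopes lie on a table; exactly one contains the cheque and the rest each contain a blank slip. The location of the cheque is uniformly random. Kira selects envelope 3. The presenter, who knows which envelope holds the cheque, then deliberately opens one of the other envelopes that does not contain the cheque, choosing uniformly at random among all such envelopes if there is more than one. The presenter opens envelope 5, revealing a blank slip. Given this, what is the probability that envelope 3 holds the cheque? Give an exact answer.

Apply Bayes' rule, conditioning on where the cheque actually is.
If it is in any of envelopes 1, 2, and 4 (prior 1/5 each): the presenter has 3 equally likely choices, so probability 1/3; weight (1/5)·(1/3) = 1/15 each.
If it is in envelope 3 (prior 1/5): the presenter has 4 equally likely choices, so probability 1/4; weight (1/5)·(1/4) = 1/20.
If it is in envelope 5 (prior 1/5): the presenter opened envelope 5, so this case is ruled out; weight (1/5)·0 = 0.
The weights sum to 1/4.
So P(the cheque in envelope 3 | the presenter opened envelope 5) = (1/20) / (1/4) = 1/5.

1/5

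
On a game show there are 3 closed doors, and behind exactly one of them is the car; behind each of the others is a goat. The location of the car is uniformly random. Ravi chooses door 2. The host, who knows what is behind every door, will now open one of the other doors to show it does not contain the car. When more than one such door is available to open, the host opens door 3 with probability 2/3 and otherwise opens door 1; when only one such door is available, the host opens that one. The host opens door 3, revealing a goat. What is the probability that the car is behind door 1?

3/5

Apply Bayes' rule, conditioning on where the car actually is.
If it is behind door 1 (prior 1/3): only door 3 is available, probability 1; weight (1/3)·1 = 1/3.
If it is behind door 2 (prior 1/3): door 3 is available, opened with probability 2/3; weight (1/3)·(2/3) = 2/9.
If it is behind door 3 (prior 1/3): the host opened door 3, so this case is ruled out; weight (1/3)·0 = 0.
The weights sum to 5/9.
So P(the car behind door 1 | the host opened door 3) = (1/3) / (5/9) = 3/5.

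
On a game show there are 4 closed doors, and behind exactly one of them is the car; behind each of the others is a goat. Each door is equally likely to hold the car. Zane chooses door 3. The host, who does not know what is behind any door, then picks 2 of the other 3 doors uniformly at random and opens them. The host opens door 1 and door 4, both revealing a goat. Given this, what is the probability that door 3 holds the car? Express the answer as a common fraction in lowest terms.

Because the host chose which doors to open without knowing where the car is, the choice is independent of the prize location. Learning that none of the 2 opened doors holds the car simply rules out those 2 locations and leaves the remaining 2 doors still equally likely by symmetry.
So P(the car behind door 3) = 1/2.

1/2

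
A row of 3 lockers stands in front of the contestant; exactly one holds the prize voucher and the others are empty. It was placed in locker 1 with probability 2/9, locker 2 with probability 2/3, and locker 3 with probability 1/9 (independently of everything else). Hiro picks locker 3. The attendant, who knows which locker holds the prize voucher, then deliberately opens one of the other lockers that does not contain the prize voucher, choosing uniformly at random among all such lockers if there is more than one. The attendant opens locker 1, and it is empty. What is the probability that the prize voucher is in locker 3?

1/13

Condition on the true location of the prize voucher.
If it is in locker 1 (prior 2/9): the attendant opened locker 1, so this case is ruled out; weight (2/9)·0 = 0.
If it is in locker 2 (prior 2/3): the attendant has no choice, probability 1; weight (2/3)·1 = 2/3.
If it is in locker 3 (prior 1/9): the attendant has 2 equally likely choices, so probability 1/2; weight (1/9)·(1/2) = 1/18.
The weights sum to 13/18.
So P(the prize voucher in locker 3 | the attendant opened locker 1) = (1/18) / (13/18) = 1/13.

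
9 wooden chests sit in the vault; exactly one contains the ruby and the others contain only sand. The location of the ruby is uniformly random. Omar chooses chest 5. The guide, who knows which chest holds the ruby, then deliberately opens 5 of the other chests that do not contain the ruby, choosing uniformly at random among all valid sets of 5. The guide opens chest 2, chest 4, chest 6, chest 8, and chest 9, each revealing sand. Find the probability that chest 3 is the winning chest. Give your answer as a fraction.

Consider each possible location of the ruby in turn.
If it is in any of chests 1, 3, and 7 (prior 1/9 each): the guide has 21 equally likely choices, so probability 1/21; weight (1/9)·(1/21) = 1/189 each.
If it is in any of chests 2, 4, 6, 8, and 9 (prior 1/9 each): that chest was opened and seen not to hold the prize — ruled out; weight (1/9)·0 = 0 each.
If it is in chest 5 (prior 1/9): the guide has 56 equally likely choices, so probability 1/56; weight (1/9)·(1/56) = 1/504.
The weights sum to 1/56.
So P(the ruby in chest 3 | the guide opened chest 2, chest 4, chest 6, chest 8, and chest 9) = (1/189) / (1/56) = 8/27.

8/27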